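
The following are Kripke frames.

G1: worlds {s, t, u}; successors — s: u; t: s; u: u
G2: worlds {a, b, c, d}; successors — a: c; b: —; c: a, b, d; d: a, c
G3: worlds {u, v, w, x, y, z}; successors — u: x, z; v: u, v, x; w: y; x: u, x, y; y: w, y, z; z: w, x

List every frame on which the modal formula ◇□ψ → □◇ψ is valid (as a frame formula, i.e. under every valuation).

G1

Frame correspondent (Sahlqvist): ∀x ∀y ∀z (Rxy ∧ Rxz → ∃w (Ryw ∧ Rzw)) — i.e. convergence.
G1: satisfies the condition.
G2: fails — Rcd and Rcb but d and b have no common successor.
G3: fails — Ryz and Ryw but z and w have no common successor.
Valid on: G1.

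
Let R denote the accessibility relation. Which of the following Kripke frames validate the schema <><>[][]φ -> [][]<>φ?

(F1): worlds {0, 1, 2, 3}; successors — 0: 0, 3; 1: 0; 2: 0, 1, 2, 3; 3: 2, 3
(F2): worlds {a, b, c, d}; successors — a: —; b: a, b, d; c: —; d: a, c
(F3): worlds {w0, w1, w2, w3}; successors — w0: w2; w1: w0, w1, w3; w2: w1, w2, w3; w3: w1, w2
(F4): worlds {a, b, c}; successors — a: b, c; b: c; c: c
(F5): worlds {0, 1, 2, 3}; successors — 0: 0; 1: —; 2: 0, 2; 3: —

(F1), (F3), (F4), (F5)

Frame correspondent (Sahlqvist): forall x forall y forall z ((x R^2 y & x R^2 z) -> exists w (y R^2 w & zRw)) — i.e. a generalized confluence (Geach) condition.
(F1): holds.
(F2): fails — bR²a, bR²a but no w with aR²w and aRw.
(F3): holds.
(F4): holds.
(F5): holds.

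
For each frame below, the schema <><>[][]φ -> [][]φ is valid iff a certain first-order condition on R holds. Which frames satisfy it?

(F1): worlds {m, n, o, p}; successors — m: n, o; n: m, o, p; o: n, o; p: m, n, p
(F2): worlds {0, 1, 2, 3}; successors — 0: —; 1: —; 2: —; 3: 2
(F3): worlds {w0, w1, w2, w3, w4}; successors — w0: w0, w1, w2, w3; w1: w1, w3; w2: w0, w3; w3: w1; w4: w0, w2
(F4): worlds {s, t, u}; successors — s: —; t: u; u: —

This is the axiom for a generalized confluence (Geach) condition; its first-order frame correspondent is forall x forall y forall z ((x R^2 y & x R^2 z) -> exists w (y R^2 w & z = w)).
(F1): condition met.
(F2): condition met.
(F3): fails — w0R²w1, w0R²w0 but no w with w1R²w and w0=w.
(F4): condition met.

(F1), (F2), (F4)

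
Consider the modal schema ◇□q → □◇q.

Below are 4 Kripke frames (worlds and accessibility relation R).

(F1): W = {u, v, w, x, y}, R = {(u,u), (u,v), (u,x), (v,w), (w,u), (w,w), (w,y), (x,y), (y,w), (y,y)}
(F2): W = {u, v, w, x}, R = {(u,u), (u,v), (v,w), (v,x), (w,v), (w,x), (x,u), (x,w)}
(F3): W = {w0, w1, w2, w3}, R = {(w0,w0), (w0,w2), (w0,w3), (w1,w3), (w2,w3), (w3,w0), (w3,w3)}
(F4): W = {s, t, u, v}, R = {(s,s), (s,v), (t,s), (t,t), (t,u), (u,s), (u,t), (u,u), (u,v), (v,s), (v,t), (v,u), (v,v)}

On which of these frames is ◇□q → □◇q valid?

The schema corresponds to convergence: ∀x ∀y ∀z (Rxy ∧ Rxz → ∃w (Ryw ∧ Rzw)).
(F1): fails — Ruv and Ruu but v and u have no common successor.
(F2): fails — Ruv and Ruu but v and u have no common successor.
(F3): ✓.
(F4): ✓.
Valid on: (F3), (F4).

(F3), (F4)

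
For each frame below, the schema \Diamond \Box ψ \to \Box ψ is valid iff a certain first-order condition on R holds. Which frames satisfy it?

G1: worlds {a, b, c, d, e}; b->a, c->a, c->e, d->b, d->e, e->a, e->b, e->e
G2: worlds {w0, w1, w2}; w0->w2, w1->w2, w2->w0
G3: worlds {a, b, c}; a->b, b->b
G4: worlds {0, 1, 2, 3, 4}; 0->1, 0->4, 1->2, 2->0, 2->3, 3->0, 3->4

The schema corresponds to the Euclidean property: \forall x \forall y \forall z (Rxy \wedge Rxz \to Ryz).
G1: fails — Rba and Rba but not Raa.
G2: fails — Rw0w2 and Rw0w2 but not Rw2w2.
G3: condition met.
G4: fails — R01 and R01 but not R11.
Valid on: G3.

G3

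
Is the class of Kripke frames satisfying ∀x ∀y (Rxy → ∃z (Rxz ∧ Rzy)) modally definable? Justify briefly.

Yes, by □□p → □p

This is a Sahlqvist condition; the C4 axiom □□p → □p defines it.
Suppose □□p→□p is valid. Take Rxy and set V(p)={w : xR²w}. Then □□p at x, so □p at x, so p at y, i.e. ∃z(Rxz∧Rzy).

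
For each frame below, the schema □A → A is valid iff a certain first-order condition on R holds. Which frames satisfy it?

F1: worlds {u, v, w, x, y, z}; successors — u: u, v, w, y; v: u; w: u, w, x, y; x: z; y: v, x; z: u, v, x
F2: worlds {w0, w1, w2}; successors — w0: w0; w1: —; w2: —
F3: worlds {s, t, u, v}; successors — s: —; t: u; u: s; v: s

This is the axiom for reflexivity; its first-order frame correspondent is ∀x Rxx.
F1: fails — world v does not see itself.
F2: fails — world w1 does not see itself.
F3: fails — world s does not see itself.

none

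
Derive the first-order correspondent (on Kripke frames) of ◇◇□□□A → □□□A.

∀x ∀y ∀z ((xR²y ∧ xR³z) → ∃w (yR³w ∧ z = w))

This is a Sahlqvist (Geach-type) schema ◇^2□^3A → □^3◇^0A.
Minimal-valuation argument: fix x; take any y with xR^2y and any z with xR^3z. Set V(A) to the set of worlds R-reachable from y in exactly 3 steps. Then □^3A holds at y, so the antecedent holds at x; validity forces ◇^0A at z, giving a w with zR^0w and yR^3w.
First-order correspondent: ∀x ∀y ∀z ((xR²y ∧ xR³z) → ∃w (yR³w ∧ z = w)).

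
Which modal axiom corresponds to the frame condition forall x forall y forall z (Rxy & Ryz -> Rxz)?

The condition is transitivity. The 4 schema □ψ → □□ψ defines it.

□ψ → □□ψ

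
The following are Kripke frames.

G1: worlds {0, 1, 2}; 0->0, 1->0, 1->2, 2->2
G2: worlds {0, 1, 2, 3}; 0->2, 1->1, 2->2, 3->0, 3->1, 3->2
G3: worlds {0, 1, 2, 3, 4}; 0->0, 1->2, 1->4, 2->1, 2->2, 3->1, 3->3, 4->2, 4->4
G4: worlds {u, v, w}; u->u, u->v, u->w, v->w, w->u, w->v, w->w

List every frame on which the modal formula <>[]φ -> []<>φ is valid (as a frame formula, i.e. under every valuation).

This is the axiom for convergence; its first-order frame correspondent is forall x forall y forall z (Rxy & Rxz -> exists w (Ryw & Rzw)).
G1: fails — R10 and R12 but 0 and 2 have no common successor.
G2: fails — R32 and R31 but 2 and 1 have no common successor.
G3: fails — R31 and R33 but 1 and 3 have no common successor.
G4: ✓.

G4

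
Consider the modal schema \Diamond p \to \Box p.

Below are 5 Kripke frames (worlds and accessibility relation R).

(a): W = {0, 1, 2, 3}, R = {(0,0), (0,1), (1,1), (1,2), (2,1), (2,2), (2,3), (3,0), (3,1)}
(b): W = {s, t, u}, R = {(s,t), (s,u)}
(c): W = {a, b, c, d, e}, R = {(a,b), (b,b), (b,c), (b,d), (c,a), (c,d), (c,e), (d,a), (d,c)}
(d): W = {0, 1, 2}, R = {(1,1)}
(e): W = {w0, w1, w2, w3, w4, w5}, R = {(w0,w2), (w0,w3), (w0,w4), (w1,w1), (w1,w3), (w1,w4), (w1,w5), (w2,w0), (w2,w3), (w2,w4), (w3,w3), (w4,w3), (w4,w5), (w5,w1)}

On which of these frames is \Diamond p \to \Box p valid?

This is the axiom for partial functionality; its first-order frame correspondent is \forall x \forall y \forall z (Rxy \wedge Rxz \to y = z).
(a): fails — 0 sees both 0 and 1.
(b): fails — s sees both t and u.
(c): fails — b sees both b and c.
(d): satisfies the condition.
(e): fails — w0 sees both w2 and w3.
Valid on: (d).

(d)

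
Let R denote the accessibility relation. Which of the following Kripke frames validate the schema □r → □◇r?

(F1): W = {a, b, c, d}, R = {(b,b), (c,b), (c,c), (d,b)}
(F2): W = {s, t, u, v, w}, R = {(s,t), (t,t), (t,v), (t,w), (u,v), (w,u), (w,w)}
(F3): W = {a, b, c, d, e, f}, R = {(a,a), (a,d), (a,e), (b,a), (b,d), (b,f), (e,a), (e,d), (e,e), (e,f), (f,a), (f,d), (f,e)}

(F1)

The schema corresponds to a generalized confluence (Geach) condition: ∀x ∀z (xRz → ∃w (xRw ∧ zRw)).
(F1): holds.
(F2): fails — tRv but no w* with tRw* and vRw*.
(F3): fails — aRd but no w with aRw and dRw.
Valid on: (F1).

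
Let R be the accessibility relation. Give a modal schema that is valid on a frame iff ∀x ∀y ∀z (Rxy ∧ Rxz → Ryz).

This is the Euclidean property; the standard corresponding axiom is 5: ◇r → □◇r.
Suppose ◇r→□◇r is valid. Take Rxy, Rxz and set V(r)={y}. Then ◇r at x, so □◇r at x, so ◇r at z, so some w with Rzw has r; w=y, i.e. Rzy. By symmetry of the argument, Ryz.

◇r → □◇r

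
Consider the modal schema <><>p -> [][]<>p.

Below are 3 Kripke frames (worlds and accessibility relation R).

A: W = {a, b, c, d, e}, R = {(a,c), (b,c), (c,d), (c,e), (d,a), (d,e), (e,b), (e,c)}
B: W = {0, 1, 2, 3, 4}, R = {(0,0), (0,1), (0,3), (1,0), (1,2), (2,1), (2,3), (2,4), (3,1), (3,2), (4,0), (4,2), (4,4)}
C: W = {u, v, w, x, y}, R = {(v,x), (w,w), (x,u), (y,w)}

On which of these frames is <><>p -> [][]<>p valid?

The schema corresponds to a generalized confluence (Geach) condition: forall x forall y forall z ((x R^2 y & x R^2 z) -> exists w (y = w & zRw)).
A: fails — aR²d, aR²d but no w with d=w and dRw.
B: fails — 0R²0, 0R²2 but no w with 0=w and 2Rw.
C: fails — vR²u, vR²u but no t with u=t and uRt.

none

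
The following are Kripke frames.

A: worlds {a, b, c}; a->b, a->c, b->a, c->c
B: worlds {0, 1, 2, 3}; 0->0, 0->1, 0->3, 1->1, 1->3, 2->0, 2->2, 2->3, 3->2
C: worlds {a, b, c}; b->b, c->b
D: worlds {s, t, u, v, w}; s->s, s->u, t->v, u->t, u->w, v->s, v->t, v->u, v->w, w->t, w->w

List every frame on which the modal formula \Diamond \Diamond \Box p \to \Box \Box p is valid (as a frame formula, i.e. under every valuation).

C

The schema corresponds to a generalized confluence (Geach) condition: \forall x \forall y \forall z ((x R^2 y \wedge x R^2 z) \to \exists w (yRw \wedge z = w)).
A: fails — aR²a, aR²a but no w with aRw and a=w.
B: fails — 0R²0, 0R²2 but no w with 0Rw and 2=w.
C: holds.
D: fails — sR²s, sR²t but no w* with sRw* and t=w*.
Valid on: C.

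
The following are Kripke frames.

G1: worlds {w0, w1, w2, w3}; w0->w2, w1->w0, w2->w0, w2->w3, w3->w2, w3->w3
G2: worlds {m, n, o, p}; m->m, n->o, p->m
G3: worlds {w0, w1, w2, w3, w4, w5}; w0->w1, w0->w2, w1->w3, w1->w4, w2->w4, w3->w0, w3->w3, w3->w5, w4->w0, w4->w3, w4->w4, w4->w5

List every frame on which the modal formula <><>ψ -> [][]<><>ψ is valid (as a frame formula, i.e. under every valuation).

G2

Frame correspondent (Sahlqvist): forall x forall y forall z ((x R^2 y & x R^2 z) -> exists w (y = w & z R^2 w)) — i.e. a generalized confluence (Geach) condition.
G1: fails — w3R²w0, w3R²w2 but no w with w0=w and w2R²w.
G2: satisfies the condition.
G3: fails — w0R²w4, w0R²w3 but no w with w4=w and w3R²w.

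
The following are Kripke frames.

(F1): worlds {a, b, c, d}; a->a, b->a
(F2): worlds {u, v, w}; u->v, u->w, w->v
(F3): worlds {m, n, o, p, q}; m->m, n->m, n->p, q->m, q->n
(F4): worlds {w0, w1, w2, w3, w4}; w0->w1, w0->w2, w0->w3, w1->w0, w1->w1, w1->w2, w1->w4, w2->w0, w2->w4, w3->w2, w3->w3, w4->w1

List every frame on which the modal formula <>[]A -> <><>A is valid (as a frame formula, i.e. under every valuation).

This is the axiom for a generalized confluence (Geach) condition; its first-order frame correspondent is forall x forall y (xRy -> exists w (yRw & x R^2 w)).
(F1): condition met.
(F2): fails — uRv but no t with vRt and uR²t.
(F3): fails — nRp but no w with pRw and nR²w.
(F4): condition met.
Valid on: (F1), (F4).

(F1), (F4)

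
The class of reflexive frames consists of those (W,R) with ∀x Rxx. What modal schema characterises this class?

The condition is reflexivity. The T schema □r → r defines it.

□r → r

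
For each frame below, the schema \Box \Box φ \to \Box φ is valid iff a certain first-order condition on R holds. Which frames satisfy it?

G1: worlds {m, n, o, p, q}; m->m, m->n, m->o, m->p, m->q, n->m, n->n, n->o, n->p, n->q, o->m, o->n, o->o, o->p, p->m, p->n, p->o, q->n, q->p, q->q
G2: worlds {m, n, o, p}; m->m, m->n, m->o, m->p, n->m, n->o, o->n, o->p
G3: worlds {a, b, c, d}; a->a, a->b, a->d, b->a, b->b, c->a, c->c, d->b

Frame correspondent (Sahlqvist): \forall x \forall y (Rxy \to \exists z (Rxz \wedge Rzy)) — i.e. density.
G1: satisfies the condition.
G2: fails — Ron but no z with Roz and Rzn.
G3: satisfies the condition.

G1, G3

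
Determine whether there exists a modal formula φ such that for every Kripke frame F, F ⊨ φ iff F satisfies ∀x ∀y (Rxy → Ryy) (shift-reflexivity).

Definable; □(□q → q) defines it

This is a Sahlqvist condition; the T□ axiom □(□q → q) defines it.
Suppose □(□q→q) is valid. Take Rxy and set V(q)={w : Ryw}. Then at y, □q holds; since □(□q→q) at x, □q→q at y, so q at y, i.e. Ryy.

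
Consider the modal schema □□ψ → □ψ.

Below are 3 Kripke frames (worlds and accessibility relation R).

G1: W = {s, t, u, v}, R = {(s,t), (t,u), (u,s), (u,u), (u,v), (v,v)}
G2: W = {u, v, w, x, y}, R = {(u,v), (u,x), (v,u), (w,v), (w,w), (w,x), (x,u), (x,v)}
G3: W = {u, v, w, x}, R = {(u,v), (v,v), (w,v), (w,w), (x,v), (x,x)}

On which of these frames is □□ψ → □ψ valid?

G3

The schema corresponds to density: ∀x ∀y (Rxy → ∃z (Rxz ∧ Rzy)).
G1: fails — Rst but no z with Rsz and Rzt.
G2: fails — Rvu but no z with Rvz and Rzu.
G3: condition met.
Valid on: G3.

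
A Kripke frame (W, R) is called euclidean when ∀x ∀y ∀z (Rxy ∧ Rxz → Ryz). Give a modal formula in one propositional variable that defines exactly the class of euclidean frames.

A defining formula is ◇p → □◇p (the 5 axiom).
Suppose ◇p→□◇p is valid. Take Rxy, Rxz and set V(p)={y}. Then ◇p at x, so □◇p at x, so ◇p at z, so some w with Rzw has p; w=y, i.e. Rzy. By symmetry of the argument, Ryz.

◇p → □◇p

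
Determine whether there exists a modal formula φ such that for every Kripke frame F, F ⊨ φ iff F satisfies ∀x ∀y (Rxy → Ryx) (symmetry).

Yes — defined by q → □◇q

Yes: it is symmetry, defined by the B schema q → □◇q.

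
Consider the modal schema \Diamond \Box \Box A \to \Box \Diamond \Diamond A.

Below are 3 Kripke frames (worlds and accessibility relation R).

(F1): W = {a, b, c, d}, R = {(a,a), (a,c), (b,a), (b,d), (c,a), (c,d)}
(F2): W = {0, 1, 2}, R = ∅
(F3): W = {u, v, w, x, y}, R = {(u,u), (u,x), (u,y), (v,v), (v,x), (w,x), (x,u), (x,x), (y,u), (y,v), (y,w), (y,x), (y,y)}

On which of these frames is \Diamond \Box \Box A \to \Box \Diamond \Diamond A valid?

(F2), (F3)

This is the axiom for a generalized confluence (Geach) condition; its first-order frame correspondent is \forall x \forall y \forall z ((xRy \wedge xRz) \to \exists w (y R^2 w \wedge z R^2 w)).
(F1): fails — bRa, bRd but no w with aR²w and dR²w.
(F2): holds.
(F3): holds.
Valid on: (F2), (F3).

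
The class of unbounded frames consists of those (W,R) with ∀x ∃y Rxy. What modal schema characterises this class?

This is seriality; the standard corresponding axiom is D: □ψ → ◇ψ.
Suppose □ψ→◇ψ is valid. At any x set V(ψ)=W. Then □ψ at x, so ◇ψ at x, so x has a successor.

□ψ → ◇ψ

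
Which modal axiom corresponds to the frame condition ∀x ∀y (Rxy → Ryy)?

This is shift-reflexivity; the standard corresponding axiom is T□: □(□s → s).
Suppose □(□s→s) is valid. Take Rxy and set V(s)={w : Ryw}. Then at y, □s holds; since □(□s→s) at x, □s→s at y, so s at y, i.e. Ryy.

□(□s → s)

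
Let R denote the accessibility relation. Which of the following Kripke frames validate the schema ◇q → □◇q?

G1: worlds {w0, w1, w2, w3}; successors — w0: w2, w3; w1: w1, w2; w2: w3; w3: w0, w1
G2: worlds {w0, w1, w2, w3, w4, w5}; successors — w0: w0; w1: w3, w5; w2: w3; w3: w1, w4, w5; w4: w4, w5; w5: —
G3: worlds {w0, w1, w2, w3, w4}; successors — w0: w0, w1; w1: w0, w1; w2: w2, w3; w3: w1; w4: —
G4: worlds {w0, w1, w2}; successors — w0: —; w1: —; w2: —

G4

Frame correspondent (Sahlqvist): ∀x ∀y ∀z (Rxy ∧ Rxz → Ryz) — i.e. the Euclidean property.
G1: fails — Rw0w2 and Rw0w2 but not Rw2w2.
G2: fails — Rw1w5 and Rw1w5 but not Rw5w5.
G3: fails — Rw2w3 and Rw2w2 but not Rw3w2.
G4: satisfies the condition.
Valid on: G4.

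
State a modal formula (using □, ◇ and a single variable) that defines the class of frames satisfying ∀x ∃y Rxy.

□q → ◇q

This is seriality; the standard corresponding axiom is D: □q → ◇q.
Suppose □q→◇q is valid. At any x set V(q)=W. Then □q at x, so ◇q at x, so x has a successor.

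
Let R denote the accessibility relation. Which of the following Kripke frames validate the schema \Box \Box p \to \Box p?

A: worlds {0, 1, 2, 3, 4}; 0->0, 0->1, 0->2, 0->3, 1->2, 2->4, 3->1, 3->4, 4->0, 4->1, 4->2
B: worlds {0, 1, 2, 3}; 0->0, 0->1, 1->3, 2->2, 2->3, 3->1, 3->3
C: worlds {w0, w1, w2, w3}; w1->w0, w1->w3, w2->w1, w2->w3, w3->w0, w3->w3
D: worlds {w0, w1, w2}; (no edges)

B, D

The schema corresponds to density: \forall x \forall y (Rxy \to \exists z (Rxz \wedge Rzy)).
A: fails — R34 but no z with R3z and Rz4.
B: holds.
C: fails — Rw2w1 but no z with Rw2z and Rzw1.
D: holds.
Valid on: B, D.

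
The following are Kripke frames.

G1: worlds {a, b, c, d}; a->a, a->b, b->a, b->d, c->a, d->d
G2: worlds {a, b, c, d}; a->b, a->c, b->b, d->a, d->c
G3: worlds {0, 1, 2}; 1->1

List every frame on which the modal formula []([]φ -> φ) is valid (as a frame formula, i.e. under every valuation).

G3

The schema corresponds to shift-reflexivity: forall x forall y (Rxy -> Ryy).
G1: fails — Rab but not Rbb.
G2: fails — Rdc but not Rcc.
G3: holds.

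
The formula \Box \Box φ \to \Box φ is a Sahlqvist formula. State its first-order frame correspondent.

density

This schema is the C4 axiom.
Its frame correspondent is density — \forall x \forall y (Rxy \to \exists z (Rxz \wedge Rzy)).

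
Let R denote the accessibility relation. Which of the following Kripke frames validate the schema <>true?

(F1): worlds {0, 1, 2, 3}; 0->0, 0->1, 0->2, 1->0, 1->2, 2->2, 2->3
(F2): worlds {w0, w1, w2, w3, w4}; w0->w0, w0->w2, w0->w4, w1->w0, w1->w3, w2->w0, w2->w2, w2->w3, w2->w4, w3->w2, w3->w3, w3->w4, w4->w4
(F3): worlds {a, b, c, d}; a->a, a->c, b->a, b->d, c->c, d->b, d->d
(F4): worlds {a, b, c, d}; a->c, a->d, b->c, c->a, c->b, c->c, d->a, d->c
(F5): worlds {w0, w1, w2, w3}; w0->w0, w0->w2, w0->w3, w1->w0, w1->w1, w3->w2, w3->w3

Frame correspondent (Sahlqvist): forall x exists y Rxy — i.e. seriality.
(F1): fails — world 3 has no successor.
(F2): condition met.
(F3): condition met.
(F4): condition met.
(F5): fails — world w2 has no successor.
Valid on: (F2), (F3), (F4).

(F2), (F3), (F4)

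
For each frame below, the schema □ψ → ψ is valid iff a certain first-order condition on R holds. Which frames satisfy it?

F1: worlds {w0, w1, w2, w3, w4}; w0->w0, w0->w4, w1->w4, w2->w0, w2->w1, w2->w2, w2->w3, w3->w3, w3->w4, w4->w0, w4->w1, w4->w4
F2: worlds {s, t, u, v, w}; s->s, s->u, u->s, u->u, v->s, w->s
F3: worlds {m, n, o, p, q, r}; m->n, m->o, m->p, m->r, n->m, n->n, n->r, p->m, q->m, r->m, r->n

The schema corresponds to reflexivity: ∀x Rxx.
F1: fails — world w1 does not see itself.
F2: fails — world t does not see itself.
F3: fails — world m does not see itself.
Valid on no frame.

none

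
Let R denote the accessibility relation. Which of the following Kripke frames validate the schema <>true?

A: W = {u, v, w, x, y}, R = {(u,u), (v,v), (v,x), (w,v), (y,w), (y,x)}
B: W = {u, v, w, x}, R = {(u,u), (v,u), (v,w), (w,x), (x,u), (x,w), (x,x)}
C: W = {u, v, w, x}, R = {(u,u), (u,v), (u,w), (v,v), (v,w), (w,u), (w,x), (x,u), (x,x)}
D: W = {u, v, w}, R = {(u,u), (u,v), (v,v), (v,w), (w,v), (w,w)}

B, C, D

This is the axiom for seriality; its first-order frame correspondent is forall x exists y Rxy.
A: fails — world x has no successor.
B: ✓.
C: ✓.
D: ✓.
Valid on: B, C, D.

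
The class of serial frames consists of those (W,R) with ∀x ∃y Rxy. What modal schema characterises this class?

□ψ → ◇ψ

The condition is seriality. The D schema □ψ → ◇ψ defines it.
Suppose □ψ→◇ψ is valid. At any x set V(ψ)=W. Then □ψ at x, so ◇ψ at x, so x has a successor.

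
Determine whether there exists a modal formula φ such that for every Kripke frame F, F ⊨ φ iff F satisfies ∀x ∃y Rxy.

The condition is seriality. A defining modal formula is □p → ◇p.

Yes, by □p → ◇p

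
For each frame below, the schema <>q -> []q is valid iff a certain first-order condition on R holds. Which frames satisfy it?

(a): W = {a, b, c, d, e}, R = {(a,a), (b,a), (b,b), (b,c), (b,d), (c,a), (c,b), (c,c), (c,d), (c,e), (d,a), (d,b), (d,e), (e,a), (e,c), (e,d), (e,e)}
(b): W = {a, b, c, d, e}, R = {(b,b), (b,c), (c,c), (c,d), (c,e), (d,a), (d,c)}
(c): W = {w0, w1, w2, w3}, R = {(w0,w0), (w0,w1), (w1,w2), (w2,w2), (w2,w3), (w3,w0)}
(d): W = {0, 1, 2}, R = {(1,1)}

Frame correspondent (Sahlqvist): forall x forall y forall z (Rxy & Rxz -> y = z) — i.e. partial functionality.
(a): fails — b sees both a and b.
(b): fails — b sees both b and c.
(c): fails — w0 sees both w0 and w1.
(d): condition met.

(d)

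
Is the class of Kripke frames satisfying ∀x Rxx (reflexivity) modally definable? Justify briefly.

Definable; □p → p defines it

The condition is reflexivity. A defining modal formula is □p → p.
Suppose □p→p is valid. At any x set V(p)={w : Rxw}. Then □p holds at x, so p holds at x, i.e. Rxx.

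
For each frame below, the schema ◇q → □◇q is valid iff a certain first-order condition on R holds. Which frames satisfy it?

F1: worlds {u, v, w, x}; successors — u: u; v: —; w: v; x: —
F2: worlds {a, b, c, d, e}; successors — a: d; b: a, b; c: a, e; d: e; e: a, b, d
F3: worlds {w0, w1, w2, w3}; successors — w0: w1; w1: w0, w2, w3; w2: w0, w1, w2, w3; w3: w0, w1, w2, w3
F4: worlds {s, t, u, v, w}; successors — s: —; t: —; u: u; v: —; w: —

F4

The schema corresponds to the Euclidean property: ∀x ∀y ∀z (Rxy ∧ Rxz → Ryz).
F1: fails — Rwv and Rwv but not Rvv.
F2: fails — Rad and Rad but not Rdd.
F3: fails — Rw0w1 and Rw0w1 but not Rw1w1.
F4: holds.
Valid on: F4.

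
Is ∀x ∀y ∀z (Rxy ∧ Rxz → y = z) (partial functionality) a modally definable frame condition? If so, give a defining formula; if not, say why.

Yes: it is partial functionality, defined by the CD schema ◇r → □r.

Definable; ◇r → □r defines it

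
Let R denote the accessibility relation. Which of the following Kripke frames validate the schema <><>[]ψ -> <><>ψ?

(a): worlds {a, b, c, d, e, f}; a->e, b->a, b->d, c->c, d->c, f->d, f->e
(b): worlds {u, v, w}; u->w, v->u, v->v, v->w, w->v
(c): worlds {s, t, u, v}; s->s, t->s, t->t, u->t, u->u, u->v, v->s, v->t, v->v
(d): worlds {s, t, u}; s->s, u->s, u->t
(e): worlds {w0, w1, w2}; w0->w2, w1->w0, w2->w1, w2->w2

Frame correspondent (Sahlqvist): forall x forall y (x R^2 y -> exists w (yRw & x R^2 w)) — i.e. a generalized confluence (Geach) condition.
(a): fails — bR²e but no w with eRw and bR²w.
(b): condition met.
(c): condition met.
(d): condition met.
(e): fails — w0R²w1 but no w with w1Rw and w0R²w.

(b), (c), (d)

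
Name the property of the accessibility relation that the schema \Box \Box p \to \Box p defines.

density: \forall x \forall y (Rxy \to \exists z (Rxz \wedge Rzy))

This schema is the C4 axiom.
Its frame correspondent is density — \forall x \forall y (Rxy \to \exists z (Rxz \wedge Rzy)).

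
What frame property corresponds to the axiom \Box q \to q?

This schema is the T axiom.
It corresponds to reflexivity: \forall x Rxx.

reflexivity: \forall x Rxx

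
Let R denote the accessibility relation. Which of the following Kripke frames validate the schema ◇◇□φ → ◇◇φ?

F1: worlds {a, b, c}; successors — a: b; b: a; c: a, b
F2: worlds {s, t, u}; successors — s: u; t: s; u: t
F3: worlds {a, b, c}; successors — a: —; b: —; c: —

F3

This is the axiom for a generalized confluence (Geach) condition; its first-order frame correspondent is ∀x ∀y (xR²y → ∃w (yRw ∧ xR²w)).
F1: fails — aR²a but no w with aRw and aR²w.
F2: fails — sR²t but no w with tRw and sR²w.
F3: ✓.
Valid on: F3.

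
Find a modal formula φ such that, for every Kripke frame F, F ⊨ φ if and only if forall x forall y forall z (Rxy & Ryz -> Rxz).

A defining formula is □p → □□p (the 4 axiom).

□p → □□p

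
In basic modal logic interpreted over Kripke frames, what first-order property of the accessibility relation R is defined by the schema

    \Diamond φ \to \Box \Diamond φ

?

This schema is the 5 axiom.
Its frame correspondent is the Euclidean property — \forall x \forall y \forall z (Rxy \wedge Rxz \to Ryz).

The Euclidean property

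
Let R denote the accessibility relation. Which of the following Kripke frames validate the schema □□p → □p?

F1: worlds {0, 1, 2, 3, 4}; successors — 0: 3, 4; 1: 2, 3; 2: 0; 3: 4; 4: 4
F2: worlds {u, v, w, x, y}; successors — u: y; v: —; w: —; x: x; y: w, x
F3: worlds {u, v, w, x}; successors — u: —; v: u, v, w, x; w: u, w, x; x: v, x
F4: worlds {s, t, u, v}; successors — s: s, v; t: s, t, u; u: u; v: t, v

F3, F4

The schema corresponds to density: ∀x ∀y (Rxy → ∃z (Rxz ∧ Rzy)).
F1: fails — R12 but no z with R1z and Rz2.
F2: fails — Ruy but no z with Ruz and Rzy.
F3: satisfies the condition.
F4: satisfies the condition.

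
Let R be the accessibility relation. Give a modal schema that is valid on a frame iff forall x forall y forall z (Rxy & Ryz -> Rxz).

This is transitivity; the standard corresponding axiom is 4: □s → □□s.
Suppose □s→□□s is valid. Take Rxy, Ryz and set V(s)={w : Rxw}. Then □s at x, so □□s at x, so □s at y, so s at z, i.e. Rxz.

□s → □□s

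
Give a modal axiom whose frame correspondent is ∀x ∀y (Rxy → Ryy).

□(□ψ → ψ)

The condition is shift-reflexivity. The T□ schema □(□ψ → ψ) defines it.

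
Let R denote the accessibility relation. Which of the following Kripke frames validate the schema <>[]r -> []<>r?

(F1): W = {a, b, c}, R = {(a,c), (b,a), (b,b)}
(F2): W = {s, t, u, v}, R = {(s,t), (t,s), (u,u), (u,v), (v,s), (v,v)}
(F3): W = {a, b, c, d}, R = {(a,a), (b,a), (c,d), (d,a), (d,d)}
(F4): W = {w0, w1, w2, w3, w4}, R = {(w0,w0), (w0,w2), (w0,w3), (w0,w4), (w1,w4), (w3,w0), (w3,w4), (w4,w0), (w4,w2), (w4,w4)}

(F3)

This is the axiom for convergence; its first-order frame correspondent is forall x forall y forall z (Rxy & Rxz -> exists w (Ryw & Rzw)).
(F1): fails — Rac and Rac but c and c have no common successor.
(F2): fails — Rvv and Rvs but v and s have no common successor.
(F3): ✓.
(F4): fails — Rw0w4 and Rw0w2 but w4 and w2 have no common successor.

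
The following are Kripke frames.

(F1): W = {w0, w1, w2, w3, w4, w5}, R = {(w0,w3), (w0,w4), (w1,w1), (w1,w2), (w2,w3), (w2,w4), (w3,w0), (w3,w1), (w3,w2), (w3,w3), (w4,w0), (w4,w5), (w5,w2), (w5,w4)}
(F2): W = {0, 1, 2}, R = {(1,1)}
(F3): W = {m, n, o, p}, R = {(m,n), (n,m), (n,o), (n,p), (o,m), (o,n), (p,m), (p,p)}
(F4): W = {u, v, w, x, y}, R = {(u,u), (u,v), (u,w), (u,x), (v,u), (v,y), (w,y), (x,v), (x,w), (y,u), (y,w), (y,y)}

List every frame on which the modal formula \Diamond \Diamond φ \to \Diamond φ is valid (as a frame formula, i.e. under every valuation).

(F2)

Frame correspondent (Sahlqvist): \forall x \forall y \forall z (Rxy \wedge Ryz \to Rxz) — i.e. transitivity.
(F1): fails — Rw1w2 and Rw2w4 but not Rw1w4.
(F2): holds.
(F3): fails — Ron and Rno but not Roo.
(F4): fails — Ruv and Rvy but not Ruy.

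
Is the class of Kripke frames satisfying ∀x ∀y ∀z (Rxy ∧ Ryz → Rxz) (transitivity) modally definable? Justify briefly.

The condition is transitivity. A defining modal formula is □q → □□q.
Suppose □q→□□q is valid. Take Rxy, Ryz and set V(q)={w : Rxw}. Then □q at x, so □□q at x, so □q at y, so q at z, i.e. Rxz.

Yes — defined by □q → □□q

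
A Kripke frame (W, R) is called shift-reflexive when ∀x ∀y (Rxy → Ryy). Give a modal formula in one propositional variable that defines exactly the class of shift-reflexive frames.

□(□ψ → ψ)

A defining formula is □(□ψ → ψ) (the T□ axiom).
Suppose □(□ψ→ψ) is valid. Take Rxy and set V(ψ)={w : Ryw}. Then at y, □ψ holds; since □(□ψ→ψ) at x, □ψ→ψ at y, so ψ at y, i.e. Ryy.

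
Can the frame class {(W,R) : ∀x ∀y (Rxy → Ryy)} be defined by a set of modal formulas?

Definable; □(□p → p) defines it

Yes: it is shift-reflexivity, defined by the T□ schema □(□p → p).
Suppose □(□p→p) is valid. Take Rxy and set V(p)={w : Ryw}. Then at y, □p holds; since □(□p→p) at x, □p→p at y, so p at y, i.e. Ryy.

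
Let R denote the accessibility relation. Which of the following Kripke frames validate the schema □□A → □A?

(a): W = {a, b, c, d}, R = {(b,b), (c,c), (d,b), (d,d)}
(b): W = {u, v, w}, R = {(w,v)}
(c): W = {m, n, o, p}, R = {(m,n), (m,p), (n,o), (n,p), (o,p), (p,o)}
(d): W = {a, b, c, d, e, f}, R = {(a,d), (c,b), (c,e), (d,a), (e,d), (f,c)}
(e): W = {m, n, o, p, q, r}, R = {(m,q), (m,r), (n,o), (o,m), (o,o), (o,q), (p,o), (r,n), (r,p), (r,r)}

This is the axiom for density; its first-order frame correspondent is ∀x ∀y (Rxy → ∃z (Rxz ∧ Rzy)).
(a): satisfies the condition.
(b): fails — Rwv but no z with Rwz and Rzv.
(c): fails — Rop but no z with Roz and Rzp.
(d): fails — Rfc but no z with Rfz and Rzc.
(e): fails — Rmq but no z with Rmz and Rzq.

(a)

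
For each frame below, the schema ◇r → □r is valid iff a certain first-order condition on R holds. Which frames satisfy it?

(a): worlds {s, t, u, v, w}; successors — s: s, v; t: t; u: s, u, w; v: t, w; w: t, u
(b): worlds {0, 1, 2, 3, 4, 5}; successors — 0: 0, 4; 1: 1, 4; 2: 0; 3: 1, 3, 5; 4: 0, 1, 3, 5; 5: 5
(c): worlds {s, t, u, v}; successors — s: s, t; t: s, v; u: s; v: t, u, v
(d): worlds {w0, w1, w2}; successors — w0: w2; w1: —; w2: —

Frame correspondent (Sahlqvist): ∀x ∀y ∀z (Rxy ∧ Rxz → y = z) — i.e. partial functionality.
(a): fails — s sees both s and v.
(b): fails — 0 sees both 0 and 4.
(c): fails — s sees both s and t.
(d): holds.
Valid on: (d).

(d)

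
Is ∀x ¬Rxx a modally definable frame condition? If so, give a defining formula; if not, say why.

Any modally definable frame class is closed under surjective bounded morphisms.
The 4-cycle (worlds s,t,u,v with s→t→u→v→s) is irreflexive, and the map sending every world to a single reflexive point • is a surjective bounded morphism (forth: every edge maps to (•,•); back: every world has a successor). So any modal formula valid on the 4-cycle is also valid on the reflexive point, which is not irreflexive.
So the class is not modally definable.

No — not modally definable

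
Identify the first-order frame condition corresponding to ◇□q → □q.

Replacing q by ¬q and contraposing gives the equivalent schema ◇q → □◇q.
Suppose ◇q→□◇q is valid. Take Rxy, Rxz and set V(q)={y}. Then ◇q at x, so □◇q at x, so ◇q at z, so some w with Rzw has q; w=y, i.e. Rzy. By symmetry of the argument, Ryz.

the Euclidean property: ∀x ∀y ∀z (Rxy ∧ Rxz → Ryz)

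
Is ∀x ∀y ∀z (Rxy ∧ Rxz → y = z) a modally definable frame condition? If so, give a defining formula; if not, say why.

Definable; ◇r → □r defines it

Yes: it is partial functionality, defined by the CD schema ◇r → □r.
Suppose ◇r→□r is valid. Take Rxy, Rxz and set V(r)={y}. Then ◇r at x, so □r at x, so r at z, i.e. z=y.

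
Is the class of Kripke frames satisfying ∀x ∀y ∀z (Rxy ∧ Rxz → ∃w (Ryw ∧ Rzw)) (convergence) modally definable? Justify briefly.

Yes, by ◇□r → □◇r

Yes: it is convergence, defined by the .2 schema ◇□r → □◇r.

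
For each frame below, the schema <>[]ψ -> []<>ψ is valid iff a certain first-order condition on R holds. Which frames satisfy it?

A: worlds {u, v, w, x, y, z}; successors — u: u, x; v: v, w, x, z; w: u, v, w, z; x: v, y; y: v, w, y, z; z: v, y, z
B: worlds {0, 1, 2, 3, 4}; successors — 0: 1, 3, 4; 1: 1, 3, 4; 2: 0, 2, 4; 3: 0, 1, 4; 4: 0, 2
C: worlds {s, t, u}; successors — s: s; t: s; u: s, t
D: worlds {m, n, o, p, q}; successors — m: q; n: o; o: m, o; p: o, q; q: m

C

The schema corresponds to convergence: forall x forall y forall z (Rxy & Rxz -> exists w (Ryw & Rzw)).
A: fails — Ruu and Rux but u and x have no common successor.
B: fails — R01 and R04 but 1 and 4 have no common successor.
C: holds.
D: fails — Rom and Roo but m and o have no common successor.
Valid on: C.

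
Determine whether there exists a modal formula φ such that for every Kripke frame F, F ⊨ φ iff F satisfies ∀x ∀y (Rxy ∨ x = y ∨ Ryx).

Not definable by any modal formula

Any modally definable frame class is closed under disjoint unions.
Take 4 disjoint single-world reflexive frames: each is trivially connected, but their disjoint union has 4 worlds with no edge between distinct components, so it is not connected.
So no modal formula (or set of formulas) defines exactly the connected frames.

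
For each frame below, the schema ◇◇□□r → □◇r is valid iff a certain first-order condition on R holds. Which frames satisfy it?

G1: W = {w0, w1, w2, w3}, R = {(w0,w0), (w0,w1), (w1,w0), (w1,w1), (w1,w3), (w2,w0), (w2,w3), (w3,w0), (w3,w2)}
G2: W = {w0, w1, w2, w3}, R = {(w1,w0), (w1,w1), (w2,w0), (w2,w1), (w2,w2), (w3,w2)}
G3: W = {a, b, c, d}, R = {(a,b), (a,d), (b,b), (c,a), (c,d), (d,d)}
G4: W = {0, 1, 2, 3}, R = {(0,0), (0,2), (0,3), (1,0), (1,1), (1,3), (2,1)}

G1

This is the axiom for a generalized confluence (Geach) condition; its first-order frame correspondent is ∀x ∀y ∀z ((xR²y ∧ xRz) → ∃w (yR²w ∧ zRw)).
G1: condition met.
G2: fails — w1R²w0, w1Rw0 but no w with w0R²w and w0Rw.
G3: fails — aR²b, aRd but no w with bR²w and dRw.
G4: fails — 0R²0, 0R3 but no w with 0R²w and 3Rw.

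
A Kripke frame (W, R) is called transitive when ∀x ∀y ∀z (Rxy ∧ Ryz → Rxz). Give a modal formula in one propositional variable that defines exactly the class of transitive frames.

□r → □□r

The condition is transitivity. The 4 schema □r → □□r defines it.
Suppose □r→□□r is valid. Take Rxy, Ryz and set V(r)={w : Rxw}. Then □r at x, so □□r at x, so □r at y, so r at z, i.e. Rxz.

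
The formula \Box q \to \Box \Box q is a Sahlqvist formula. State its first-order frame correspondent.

transitivity

This is the 4 axiom.
It corresponds to transitivity: \forall x \forall y \forall z (Rxy \wedge Ryz \to Rxz).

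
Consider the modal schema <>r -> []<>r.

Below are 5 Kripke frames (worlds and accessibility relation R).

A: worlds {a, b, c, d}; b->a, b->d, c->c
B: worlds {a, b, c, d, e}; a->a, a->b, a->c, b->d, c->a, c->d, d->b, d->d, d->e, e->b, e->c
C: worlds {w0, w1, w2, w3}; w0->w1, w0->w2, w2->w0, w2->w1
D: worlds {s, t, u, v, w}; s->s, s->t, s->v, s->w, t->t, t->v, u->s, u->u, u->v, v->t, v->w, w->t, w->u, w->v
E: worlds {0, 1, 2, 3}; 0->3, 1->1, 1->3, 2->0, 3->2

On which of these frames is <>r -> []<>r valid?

none

Frame correspondent (Sahlqvist): forall x forall y forall z (Rxy & Rxz -> Ryz) — i.e. the Euclidean property.
A: fails — Rba and Rba but not Raa.
B: fails — Rab and Rab but not Rbb.
C: fails — Rw0w1 and Rw0w1 but not Rw1w1.
D: fails — Rsv and Rsv but not Rvv.
E: fails — R03 and R03 but not R33.
Valid on no frame.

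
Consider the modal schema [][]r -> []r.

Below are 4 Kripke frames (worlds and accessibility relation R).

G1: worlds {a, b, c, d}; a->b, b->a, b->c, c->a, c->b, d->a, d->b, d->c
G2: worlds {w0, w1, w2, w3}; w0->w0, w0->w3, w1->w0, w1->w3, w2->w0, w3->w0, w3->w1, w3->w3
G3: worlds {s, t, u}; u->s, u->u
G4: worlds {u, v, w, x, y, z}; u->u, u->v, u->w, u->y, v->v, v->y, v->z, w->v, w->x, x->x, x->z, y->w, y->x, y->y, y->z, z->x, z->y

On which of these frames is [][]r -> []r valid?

Frame correspondent (Sahlqvist): forall x forall y (Rxy -> exists z (Rxz & Rzy)) — i.e. density.
G1: fails — Rbc but no z with Rbz and Rzc.
G2: ✓.
G3: ✓.
G4: ✓.
Valid on: G2, G3, G4.

G2, G3, G4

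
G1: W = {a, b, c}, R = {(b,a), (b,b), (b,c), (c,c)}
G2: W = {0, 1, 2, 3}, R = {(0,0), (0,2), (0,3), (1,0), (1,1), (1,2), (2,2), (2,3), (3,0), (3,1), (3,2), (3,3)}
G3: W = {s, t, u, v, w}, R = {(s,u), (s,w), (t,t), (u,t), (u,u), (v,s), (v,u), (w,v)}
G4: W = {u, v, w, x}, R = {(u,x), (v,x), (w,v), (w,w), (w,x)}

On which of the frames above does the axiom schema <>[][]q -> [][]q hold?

G2

Frame correspondent (Sahlqvist): forall x forall y forall z ((xRy & x R^2 z) -> exists w (y R^2 w & z = w)) — i.e. a generalized confluence (Geach) condition.
G1: fails — bRa, bR²a but no w with aR²w and a=w.
G2: holds.
G3: fails — sRu, sR²v but no w* with uR²w* and v=w*.
G4: fails — wRv, wR²v but no t with vR²t and v=t.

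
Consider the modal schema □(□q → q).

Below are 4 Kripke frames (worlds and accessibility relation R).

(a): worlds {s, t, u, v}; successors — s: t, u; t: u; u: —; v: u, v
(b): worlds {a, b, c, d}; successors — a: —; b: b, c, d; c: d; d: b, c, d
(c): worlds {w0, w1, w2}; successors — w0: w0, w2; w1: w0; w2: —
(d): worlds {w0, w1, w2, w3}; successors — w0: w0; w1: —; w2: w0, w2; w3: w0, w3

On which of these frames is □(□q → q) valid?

(d)

This is the axiom for shift-reflexivity; its first-order frame correspondent is ∀x ∀y (Rxy → Ryy).
(a): fails — Rvu but not Ruu.
(b): fails — Rbc but not Rcc.
(c): fails — Rw0w2 but not Rw2w2.
(d): ✓.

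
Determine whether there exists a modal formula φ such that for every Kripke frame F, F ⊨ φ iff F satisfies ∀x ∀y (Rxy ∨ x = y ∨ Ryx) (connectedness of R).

No

If a class were modally definable it would be closed under disjoint unions (Goldblatt–Thomason).
Take 2 disjoint single-world reflexive frames: each is trivially connected, but their disjoint union has 2 worlds with no edge between distinct components, so it is not connected.
Hence connectedness of R is not modally definable.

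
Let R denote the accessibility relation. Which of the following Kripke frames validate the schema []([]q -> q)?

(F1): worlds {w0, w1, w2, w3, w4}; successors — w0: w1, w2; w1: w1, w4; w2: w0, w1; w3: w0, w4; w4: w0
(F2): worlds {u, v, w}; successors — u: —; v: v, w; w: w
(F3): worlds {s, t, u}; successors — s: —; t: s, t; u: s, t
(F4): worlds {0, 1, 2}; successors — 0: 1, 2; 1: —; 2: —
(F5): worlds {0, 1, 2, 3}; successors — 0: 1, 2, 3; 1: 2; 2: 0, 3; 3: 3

The schema corresponds to shift-reflexivity: forall x forall y (Rxy -> Ryy).
(F1): fails — Rw3w0 but not Rw0w0.
(F2): satisfies the condition.
(F3): fails — Rts but not Rss.
(F4): fails — R01 but not R11.
(F5): fails — R02 but not R22.

(F2)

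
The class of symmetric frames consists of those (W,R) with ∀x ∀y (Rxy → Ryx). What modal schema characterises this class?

A defining formula is r → □◇r (the B axiom).
Suppose r→□◇r is valid. Take Rxy and set V(r)={x}. Then r at x, so □◇r at x, so ◇r at y, so some z with Ryz has r; z=x, i.e. Ryx.

r → □◇r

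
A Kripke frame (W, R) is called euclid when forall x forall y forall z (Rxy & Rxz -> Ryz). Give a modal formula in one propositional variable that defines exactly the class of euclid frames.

◇r → □◇r

A defining formula is ◇r → □◇r (the 5 axiom).
Suppose ◇r→□◇r is valid. Take Rxy, Rxz and set V(r)={y}. Then ◇r at x, so □◇r at x, so ◇r at z, so some w with Rzw has r; w=y, i.e. Rzy. By symmetry of the argument, Ryz.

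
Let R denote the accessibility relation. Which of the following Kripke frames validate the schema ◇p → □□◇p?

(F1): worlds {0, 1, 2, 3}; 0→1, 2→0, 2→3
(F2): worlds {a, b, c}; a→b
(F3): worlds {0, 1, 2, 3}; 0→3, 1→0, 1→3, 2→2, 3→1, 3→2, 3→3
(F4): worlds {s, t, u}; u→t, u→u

(F2)

The schema corresponds to a generalized confluence (Geach) condition: ∀x ∀y ∀z ((xRy ∧ xR²z) → ∃w (y = w ∧ zRw)).
(F1): fails — 2R0, 2R²1 but no w with 0=w and 1Rw.
(F2): condition met.
(F3): fails — 0R3, 0R²2 but no w with 3=w and 2Rw.
(F4): fails — uRt, uR²t but no w with t=w and tRw.
Valid on: (F2).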